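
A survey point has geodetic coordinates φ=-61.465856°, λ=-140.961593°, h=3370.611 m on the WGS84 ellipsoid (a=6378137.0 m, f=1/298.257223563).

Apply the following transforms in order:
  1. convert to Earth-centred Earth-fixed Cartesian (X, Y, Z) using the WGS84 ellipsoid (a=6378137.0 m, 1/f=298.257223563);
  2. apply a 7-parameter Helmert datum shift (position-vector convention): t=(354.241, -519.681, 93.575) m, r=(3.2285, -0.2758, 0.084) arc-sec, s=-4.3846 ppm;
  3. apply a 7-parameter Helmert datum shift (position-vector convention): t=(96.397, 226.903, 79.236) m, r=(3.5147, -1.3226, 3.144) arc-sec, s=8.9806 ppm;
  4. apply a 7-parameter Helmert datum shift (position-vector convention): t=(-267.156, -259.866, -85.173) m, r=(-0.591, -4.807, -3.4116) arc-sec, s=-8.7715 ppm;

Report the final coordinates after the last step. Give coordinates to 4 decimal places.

start: φ=-61.465856°, λ=-140.961593°, h=3370.611 m
→ ECEF (a=6378137.000, f=1/298.257223563): X=-2373851.1831, Y=-1924942.9463, Z=-5583286.2426
→ Helmert 7p (PV): X=-2373478.2843, Y=-1925367.7635, Z=-5583201.4907
→ Helmert 7p (PV): X=-2373338.0542, Y=-1925099.1924, Z=-5583220.4225
→ Helmert 7p (PV): X=-2373486.1174, Y=-1925318.9152, Z=-5583306.4165

X=-2373486.1174 m, Y=-1925318.9152 m, Z=-5583306.4165 m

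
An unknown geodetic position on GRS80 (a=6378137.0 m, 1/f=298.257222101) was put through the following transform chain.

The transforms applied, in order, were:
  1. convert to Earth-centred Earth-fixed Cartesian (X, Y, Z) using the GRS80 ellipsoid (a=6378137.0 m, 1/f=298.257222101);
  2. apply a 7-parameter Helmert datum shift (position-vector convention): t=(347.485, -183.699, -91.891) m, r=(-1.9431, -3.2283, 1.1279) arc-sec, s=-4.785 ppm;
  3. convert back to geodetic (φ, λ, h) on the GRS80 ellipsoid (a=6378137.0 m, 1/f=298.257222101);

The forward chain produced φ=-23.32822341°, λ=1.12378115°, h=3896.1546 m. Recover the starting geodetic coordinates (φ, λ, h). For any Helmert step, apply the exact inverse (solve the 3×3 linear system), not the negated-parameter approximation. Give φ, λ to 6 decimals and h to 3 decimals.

φ=-23.329580°, λ=1.125568°, h=3574.820 m

start: φ=-23.328223°, λ=1.123781°, h=3896.155 m
→ ECEF (a=6378137.000, f=1/298.257222101): X=5862259.8267, Y=114995.2415, Z=-2511681.2547
→ Helmert⁻¹: X=5861901.7098, Y=115171.0987, Z=-2511692.0428
→ geod (Bowring, a=6378137.000): φ=-23.32958000°, λ=1.12556800°, h=3574.8200 m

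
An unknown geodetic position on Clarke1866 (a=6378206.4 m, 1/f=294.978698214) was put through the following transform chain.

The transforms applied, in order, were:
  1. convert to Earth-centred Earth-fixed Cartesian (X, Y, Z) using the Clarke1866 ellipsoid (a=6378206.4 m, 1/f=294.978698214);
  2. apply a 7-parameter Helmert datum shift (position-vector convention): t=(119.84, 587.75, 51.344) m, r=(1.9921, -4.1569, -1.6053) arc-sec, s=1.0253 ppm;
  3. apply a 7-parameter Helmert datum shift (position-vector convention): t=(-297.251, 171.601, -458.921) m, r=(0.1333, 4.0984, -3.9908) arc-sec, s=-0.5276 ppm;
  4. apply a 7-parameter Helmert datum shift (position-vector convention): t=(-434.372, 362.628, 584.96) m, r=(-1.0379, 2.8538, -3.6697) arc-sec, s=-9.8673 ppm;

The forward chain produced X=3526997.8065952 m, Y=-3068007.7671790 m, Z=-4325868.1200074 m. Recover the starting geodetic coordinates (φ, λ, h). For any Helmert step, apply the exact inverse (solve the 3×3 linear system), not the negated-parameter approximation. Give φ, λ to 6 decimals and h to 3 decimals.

start: X=3526997.8066, Y=-3068007.7672, Z=-4325868.1200 m
→ Helmert⁻¹: X=3527581.4335, Y=-3068316.1418, Z=-4326462.4040
→ Helmert⁻¹: X=3528025.8681, Y=-3068423.8974, Z=-4325933.6819
→ Helmert⁻¹: X=3527839.1130, Y=-3069022.8252, Z=-4326022.0473
→ geod (Bowring, a=6378206.400): φ=-42.96784100°, λ=-41.02144600°, h=1959.1410 m

φ=-42.967841°, λ=-41.021446°, h=1959.141 m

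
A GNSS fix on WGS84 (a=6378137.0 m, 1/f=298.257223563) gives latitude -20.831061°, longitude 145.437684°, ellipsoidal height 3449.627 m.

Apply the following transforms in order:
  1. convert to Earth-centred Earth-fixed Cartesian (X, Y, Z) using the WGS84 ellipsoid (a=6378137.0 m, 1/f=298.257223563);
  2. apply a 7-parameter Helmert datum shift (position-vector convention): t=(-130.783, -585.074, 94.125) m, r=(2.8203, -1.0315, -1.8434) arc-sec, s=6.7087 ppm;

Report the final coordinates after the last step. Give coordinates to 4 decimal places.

start: φ=-20.831061°, λ=145.437684°, h=3449.627 m
→ ECEF (a=6378137.000, f=1/298.257223563): X=-4913854.6492, Y=3385073.4831, Z=-2255149.9858
→ Helmert 7p (PV): X=-4913976.8672, Y=3384585.8695, Z=-2255049.2785

X=-4913976.8672 m, Y=3384585.8695 m, Z=-2255049.2785 m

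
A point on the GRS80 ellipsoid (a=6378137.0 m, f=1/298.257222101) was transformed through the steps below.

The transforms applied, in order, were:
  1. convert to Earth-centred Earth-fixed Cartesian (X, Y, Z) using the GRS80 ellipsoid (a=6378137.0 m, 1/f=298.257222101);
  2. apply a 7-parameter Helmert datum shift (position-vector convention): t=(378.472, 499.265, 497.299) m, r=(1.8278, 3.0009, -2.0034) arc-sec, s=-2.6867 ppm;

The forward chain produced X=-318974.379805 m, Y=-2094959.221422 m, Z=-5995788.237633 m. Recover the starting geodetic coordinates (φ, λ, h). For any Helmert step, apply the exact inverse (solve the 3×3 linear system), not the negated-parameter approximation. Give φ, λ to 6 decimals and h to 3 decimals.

φ=-70.652005°, λ=-98.662231°, h=803.441 m

start: X=-318974.3798, Y=-2094959.2214, Z=-5995788.2376 m
→ Helmert⁻¹: X=-319246.1179, Y=-2095520.3527, Z=-5996287.7222
→ geod (Bowring, a=6378137.000): φ=-70.65200500°, λ=-98.66223100°, h=803.4410 m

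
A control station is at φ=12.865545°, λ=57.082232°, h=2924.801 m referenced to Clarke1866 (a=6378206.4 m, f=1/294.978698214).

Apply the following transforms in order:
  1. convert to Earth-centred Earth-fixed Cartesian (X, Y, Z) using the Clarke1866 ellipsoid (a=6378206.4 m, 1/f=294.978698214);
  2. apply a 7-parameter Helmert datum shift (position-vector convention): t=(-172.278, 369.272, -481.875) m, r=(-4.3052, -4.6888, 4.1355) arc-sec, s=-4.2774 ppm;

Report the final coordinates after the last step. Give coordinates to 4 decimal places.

start: φ=12.865545°, λ=57.082232°, h=2924.801 m
→ ECEF (a=6378206.400, f=1/294.978698214): X=3381239.4882, Y=5223048.2177, Z=1411471.4807
→ Helmert 7p (PV): X=3380915.9430, Y=5223492.4008, Z=1410951.4141

X=3380915.9430 m, Y=5223492.4008 m, Z=1410951.4141 m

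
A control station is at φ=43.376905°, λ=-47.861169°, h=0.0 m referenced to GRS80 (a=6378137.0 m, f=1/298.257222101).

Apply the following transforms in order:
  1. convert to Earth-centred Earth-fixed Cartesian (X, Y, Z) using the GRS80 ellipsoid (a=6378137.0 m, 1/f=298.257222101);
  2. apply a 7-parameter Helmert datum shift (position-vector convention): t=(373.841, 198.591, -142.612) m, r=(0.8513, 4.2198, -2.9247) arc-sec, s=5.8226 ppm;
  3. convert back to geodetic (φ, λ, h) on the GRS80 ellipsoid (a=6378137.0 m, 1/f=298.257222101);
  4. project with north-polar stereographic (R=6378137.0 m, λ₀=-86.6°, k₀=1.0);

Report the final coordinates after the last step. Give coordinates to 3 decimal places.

start: φ=43.376905°, λ=-47.861169°, h=0.000 m
→ ECEF (a=6378137.000, f=1/298.257222101): X=3115323.1846, Y=-3443102.6150, Z=4358031.4311
→ Helmert 7p (PV): X=3115755.5015, Y=-3442986.2319, Z=4357836.2495
→ geod (Bowring, a=6378137.000): φ=43.37436840°, λ=-47.85625000°, h=14.0676 m
→ stereo (R=6378137.0, λ₀=-86.6°): E=3440297.7211, N=-4287480.1317

E=3440297.721 m, N=-4287480.132 m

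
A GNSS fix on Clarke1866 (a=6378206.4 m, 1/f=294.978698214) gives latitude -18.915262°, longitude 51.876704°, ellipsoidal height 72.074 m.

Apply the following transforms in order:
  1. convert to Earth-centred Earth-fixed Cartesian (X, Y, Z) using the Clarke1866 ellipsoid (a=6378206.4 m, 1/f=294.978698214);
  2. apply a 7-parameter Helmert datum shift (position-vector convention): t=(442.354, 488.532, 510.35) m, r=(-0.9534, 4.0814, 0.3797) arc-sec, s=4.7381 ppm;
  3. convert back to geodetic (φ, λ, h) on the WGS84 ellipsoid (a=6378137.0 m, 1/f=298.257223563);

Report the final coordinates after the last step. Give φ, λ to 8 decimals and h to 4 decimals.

start: φ=-18.915262°, λ=51.876704°, h=72.074 m
→ ECEF (a=6378206.400, f=1/294.978698214): X=3726354.8038, Y=4748419.0658, Z=-2054378.5596
→ Helmert 7p (PV): X=3726765.4220, Y=4748927.4602, Z=-2053973.6262
→ geod (Bowring, a=6378137.000): φ=-18.90857353°, λ=51.87661700°, h=603.4809 m

φ=-18.90857353°, λ=51.87661700°, h=603.4809 m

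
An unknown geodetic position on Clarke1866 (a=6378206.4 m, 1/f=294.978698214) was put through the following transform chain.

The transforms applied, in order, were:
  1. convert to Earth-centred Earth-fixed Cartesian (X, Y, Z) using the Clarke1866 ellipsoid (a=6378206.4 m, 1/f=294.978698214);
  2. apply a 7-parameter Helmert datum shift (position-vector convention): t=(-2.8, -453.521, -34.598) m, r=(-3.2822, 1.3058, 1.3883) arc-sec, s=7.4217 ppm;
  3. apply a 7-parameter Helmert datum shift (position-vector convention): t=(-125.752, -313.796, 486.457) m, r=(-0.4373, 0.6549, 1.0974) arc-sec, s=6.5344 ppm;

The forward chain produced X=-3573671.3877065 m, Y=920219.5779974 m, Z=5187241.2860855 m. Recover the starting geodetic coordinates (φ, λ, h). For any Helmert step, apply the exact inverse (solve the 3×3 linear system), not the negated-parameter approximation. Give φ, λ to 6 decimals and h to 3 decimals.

start: X=-3573671.3877, Y=920219.5780, Z=5187241.2861 m
→ Helmert⁻¹: X=-3573533.8554, Y=920535.3750, Z=5186711.5425
→ Helmert⁻¹: X=-3573531.1709, Y=920923.5794, Z=5186699.6776
→ geod (Bowring, a=6378206.400): φ=54.75206700°, λ=165.54891900°, h=1712.0700 m

φ=54.752067°, λ=165.548919°, h=1712.070 m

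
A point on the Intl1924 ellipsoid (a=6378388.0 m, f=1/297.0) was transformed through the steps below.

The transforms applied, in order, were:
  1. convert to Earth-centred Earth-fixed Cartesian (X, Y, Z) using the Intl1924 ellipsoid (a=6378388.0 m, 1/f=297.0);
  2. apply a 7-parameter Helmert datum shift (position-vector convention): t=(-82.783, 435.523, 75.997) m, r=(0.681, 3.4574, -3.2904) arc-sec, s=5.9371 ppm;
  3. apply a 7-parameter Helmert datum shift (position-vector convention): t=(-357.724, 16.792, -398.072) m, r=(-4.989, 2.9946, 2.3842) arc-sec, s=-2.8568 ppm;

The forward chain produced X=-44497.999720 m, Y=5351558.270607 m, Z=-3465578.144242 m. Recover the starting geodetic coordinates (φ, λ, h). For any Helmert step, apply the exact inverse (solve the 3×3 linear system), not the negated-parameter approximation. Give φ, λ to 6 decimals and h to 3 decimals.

φ=-33.100597°, λ=90.470810°, h=3245.808 m

start: X=-44497.9997, Y=5351558.2706, Z=-3465578.1442 m
→ Helmert⁻¹: X=-44028.2360, Y=5351641.0865, Z=-3465061.1688
→ Helmert⁻¹: X=-43972.4731, Y=5351161.6512, Z=-3465134.9974
→ geod (Bowring, a=6378388.000): φ=-33.10059700°, λ=90.47081000°, h=3245.8080 m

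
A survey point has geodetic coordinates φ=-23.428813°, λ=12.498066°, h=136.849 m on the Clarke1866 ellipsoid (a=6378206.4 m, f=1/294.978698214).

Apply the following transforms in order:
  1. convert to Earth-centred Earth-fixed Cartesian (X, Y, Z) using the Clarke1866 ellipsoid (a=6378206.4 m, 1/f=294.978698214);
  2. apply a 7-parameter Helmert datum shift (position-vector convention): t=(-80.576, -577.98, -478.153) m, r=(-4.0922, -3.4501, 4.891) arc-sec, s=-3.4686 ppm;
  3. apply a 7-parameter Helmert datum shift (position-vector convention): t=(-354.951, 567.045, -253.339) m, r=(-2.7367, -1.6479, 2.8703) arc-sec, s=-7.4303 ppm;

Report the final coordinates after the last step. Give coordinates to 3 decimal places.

start: φ=-23.428813°, λ=12.498066°, h=136.849 m
→ ECEF (a=6378206.400, f=1/294.978698214): X=5716854.5277, Y=1267193.6827, Z=-2520272.2186
→ Helmert 7p (PV): X=5716766.2297, Y=1266696.8653, Z=-2520671.1473
→ Helmert 7p (PV): X=5716371.3128, Y=1267300.6063, Z=-2520876.8909

X=5716371.313 m, Y=1267300.606 m, Z=-2520876.891 m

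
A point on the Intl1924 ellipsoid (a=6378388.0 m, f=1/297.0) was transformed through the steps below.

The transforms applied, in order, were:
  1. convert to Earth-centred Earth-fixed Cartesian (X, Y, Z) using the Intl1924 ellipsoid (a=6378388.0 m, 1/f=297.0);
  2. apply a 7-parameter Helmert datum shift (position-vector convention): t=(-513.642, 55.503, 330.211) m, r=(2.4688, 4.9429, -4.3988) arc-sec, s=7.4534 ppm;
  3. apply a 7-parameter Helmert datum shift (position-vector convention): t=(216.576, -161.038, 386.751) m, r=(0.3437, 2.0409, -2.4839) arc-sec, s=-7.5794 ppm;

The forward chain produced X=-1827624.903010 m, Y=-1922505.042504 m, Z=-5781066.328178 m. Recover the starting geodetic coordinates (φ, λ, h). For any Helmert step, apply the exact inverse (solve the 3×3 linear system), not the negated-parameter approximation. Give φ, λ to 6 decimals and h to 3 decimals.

φ=-65.504295°, λ=-133.541467°, h=484.470 m

start: X=-1827624.9030, Y=-1922505.0425, Z=-5781066.3282 m
→ Helmert⁻¹: X=-1827774.9776, Y=-1922390.2192, Z=-5781511.7812
→ Helmert⁻¹: X=-1827068.1616, Y=-1922539.5606, Z=-5781819.6707
→ geod (Bowring, a=6378388.000): φ=-65.50429500°, λ=-133.54146700°, h=484.4700 m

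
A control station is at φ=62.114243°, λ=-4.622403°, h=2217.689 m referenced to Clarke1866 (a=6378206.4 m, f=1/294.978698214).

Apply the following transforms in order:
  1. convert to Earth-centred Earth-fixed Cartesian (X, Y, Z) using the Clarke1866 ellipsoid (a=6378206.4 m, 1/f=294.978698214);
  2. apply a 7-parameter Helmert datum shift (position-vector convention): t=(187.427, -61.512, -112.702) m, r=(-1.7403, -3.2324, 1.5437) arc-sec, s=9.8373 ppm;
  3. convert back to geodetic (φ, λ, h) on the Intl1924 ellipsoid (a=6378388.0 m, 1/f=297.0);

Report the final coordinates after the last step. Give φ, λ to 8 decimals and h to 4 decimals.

φ=62.11208972°, λ=-4.62209041°, h=1974.6613 m

start: φ=62.114243°, λ=-4.622403°, h=2217.689 m
→ ECEF (a=6378206.400, f=1/294.978698214): X=2982375.7013, Y=-241129.9645, Z=5616246.4971
→ Helmert 7p (PV): X=2982506.2577, Y=-241124.1421, Z=5616237.8159
→ geod (Bowring, a=6378388.000): φ=62.11208972°, λ=-4.62209041°, h=1974.6613 m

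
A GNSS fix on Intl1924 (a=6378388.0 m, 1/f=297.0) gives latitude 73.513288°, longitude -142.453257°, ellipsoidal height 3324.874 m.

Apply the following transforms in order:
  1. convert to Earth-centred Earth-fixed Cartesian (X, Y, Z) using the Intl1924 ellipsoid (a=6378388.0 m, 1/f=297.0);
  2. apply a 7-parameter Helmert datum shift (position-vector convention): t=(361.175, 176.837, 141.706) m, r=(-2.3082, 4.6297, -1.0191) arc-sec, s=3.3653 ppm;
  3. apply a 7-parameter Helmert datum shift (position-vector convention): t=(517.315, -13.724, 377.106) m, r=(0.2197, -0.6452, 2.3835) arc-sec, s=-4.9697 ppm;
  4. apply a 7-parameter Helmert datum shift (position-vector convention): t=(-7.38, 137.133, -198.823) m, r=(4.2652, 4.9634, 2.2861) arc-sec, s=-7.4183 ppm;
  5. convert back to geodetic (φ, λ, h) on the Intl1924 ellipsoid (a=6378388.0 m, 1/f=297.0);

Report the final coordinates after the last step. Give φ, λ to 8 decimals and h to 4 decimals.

start: φ=73.513288°, λ=-142.453257°, h=3324.874 m
→ ECEF (a=6378388.000, f=1/297.0): X=-1440386.8605, Y=-1107115.8616, Z=6097078.7005
→ Helmert 7p (PV): X=-1439899.1508, Y=-1106867.4044, Z=6097285.6444
→ Helmert 7p (PV): X=-1439380.9619, Y=-1106898.7607, Z=6097626.7658
→ Helmert 7p (PV): X=-1439218.6685, Y=-1106895.4568, Z=6097394.4561
→ geod (Bowring, a=6378388.000): φ=73.52319654°, λ=-142.43630610°, h=3326.7961 m

φ=73.52319654°, λ=-142.43630610°, h=3326.7961 m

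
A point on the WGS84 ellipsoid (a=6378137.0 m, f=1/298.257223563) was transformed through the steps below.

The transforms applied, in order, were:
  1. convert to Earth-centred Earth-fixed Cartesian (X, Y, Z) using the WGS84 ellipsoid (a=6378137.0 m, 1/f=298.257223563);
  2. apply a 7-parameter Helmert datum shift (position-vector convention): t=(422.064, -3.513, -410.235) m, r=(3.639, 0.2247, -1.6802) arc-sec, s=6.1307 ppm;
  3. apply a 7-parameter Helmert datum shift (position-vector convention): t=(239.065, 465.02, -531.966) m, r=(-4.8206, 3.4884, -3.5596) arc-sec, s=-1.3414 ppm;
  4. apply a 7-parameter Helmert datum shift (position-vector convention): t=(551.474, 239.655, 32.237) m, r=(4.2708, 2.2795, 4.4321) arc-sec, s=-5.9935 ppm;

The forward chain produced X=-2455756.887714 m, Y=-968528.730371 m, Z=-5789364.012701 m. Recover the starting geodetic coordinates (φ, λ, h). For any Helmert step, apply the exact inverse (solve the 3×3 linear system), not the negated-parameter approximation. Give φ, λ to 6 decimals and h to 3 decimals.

φ=-65.619314°, λ=-158.468352°, h=2156.602 m

start: X=-2455756.8877, Y=-968528.7304, Z=-5789364.0127 m
→ Helmert⁻¹: X=-2456279.9206, Y=-968841.2853, Z=-5789438.0335
→ Helmert⁻¹: X=-2456407.6501, Y=-969214.7031, Z=-5788978.0276
→ Helmert⁻¹: X=-2456800.4502, Y=-969327.3840, Z=-5788517.8800
→ geod (Bowring, a=6378137.000): φ=-65.61931400°, λ=-158.46835200°, h=2156.6020 m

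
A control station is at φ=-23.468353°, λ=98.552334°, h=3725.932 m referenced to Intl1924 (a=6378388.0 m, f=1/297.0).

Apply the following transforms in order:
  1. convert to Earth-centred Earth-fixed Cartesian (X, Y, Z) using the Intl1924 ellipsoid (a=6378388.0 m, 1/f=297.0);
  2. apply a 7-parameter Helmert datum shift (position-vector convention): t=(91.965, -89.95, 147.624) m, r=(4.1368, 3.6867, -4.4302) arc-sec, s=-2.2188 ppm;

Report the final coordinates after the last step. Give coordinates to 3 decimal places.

start: φ=-23.468353°, λ=98.552334°, h=3725.932 m
→ ECEF (a=6378388.000, f=1/297.0): X=-871056.2100, Y=5792177.4733, Z=-2525898.4113
→ Helmert 7p (PV): X=-870883.0538, Y=5792144.0390, Z=-2525613.4476

X=-870883.054 m, Y=5792144.039 m, Z=-2525613.448 m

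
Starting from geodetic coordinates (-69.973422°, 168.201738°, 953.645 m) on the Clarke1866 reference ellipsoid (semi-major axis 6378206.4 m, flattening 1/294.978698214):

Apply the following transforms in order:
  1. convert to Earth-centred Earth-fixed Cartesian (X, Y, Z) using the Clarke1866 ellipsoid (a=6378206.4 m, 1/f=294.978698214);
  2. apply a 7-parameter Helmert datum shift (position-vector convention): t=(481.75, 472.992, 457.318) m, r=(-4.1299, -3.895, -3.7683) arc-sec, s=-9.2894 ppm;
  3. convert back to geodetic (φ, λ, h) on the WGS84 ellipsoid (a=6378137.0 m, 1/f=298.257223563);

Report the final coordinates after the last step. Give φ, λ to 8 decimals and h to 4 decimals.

start: φ=-69.973422°, λ=168.201738°, h=953.645 m
→ ECEF (a=6378206.400, f=1/294.978698214): X=-2144845.5152, Y=448013.6729, Z=-5970736.6250
→ Helmert 7p (PV): X=-2144222.9088, Y=448402.1406, Z=-5970273.3144
→ geod (Bowring, a=6378137.000): φ=-69.97508707°, λ=168.18846259°, h=196.3326 m

φ=-69.97508707°, λ=168.18846259°, h=196.3326 m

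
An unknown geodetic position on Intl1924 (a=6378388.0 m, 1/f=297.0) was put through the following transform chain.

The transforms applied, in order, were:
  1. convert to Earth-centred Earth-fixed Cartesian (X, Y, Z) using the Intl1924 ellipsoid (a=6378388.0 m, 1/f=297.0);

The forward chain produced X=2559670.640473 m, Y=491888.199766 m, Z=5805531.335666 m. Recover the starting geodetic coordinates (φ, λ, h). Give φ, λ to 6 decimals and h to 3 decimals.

φ=65.965398°, λ=10.877839°, h=3309.163 m

start: X=2559670.6405, Y=491888.1998, Z=5805531.3357 m
→ geod (Bowring, a=6378388.000): φ=65.96539800°, λ=10.87783900°, h=3309.1630 m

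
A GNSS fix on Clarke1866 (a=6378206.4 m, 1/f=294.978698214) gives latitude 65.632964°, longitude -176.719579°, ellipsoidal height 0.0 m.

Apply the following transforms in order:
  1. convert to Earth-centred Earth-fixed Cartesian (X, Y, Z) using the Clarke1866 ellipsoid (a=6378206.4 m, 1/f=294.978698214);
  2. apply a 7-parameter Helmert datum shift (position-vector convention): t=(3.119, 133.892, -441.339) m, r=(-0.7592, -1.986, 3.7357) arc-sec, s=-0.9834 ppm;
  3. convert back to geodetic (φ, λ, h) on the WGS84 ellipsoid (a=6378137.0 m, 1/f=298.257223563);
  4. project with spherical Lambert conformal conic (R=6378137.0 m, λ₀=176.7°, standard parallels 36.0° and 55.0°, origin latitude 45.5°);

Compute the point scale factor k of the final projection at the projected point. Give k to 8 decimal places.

start: φ=65.632964°, λ=-176.719579°, h=0.000 m
→ ECEF (a=6378206.400, f=1/294.978698214): X=-2634620.1852, Y=-151007.9715, Z=5786991.2558
→ Helmert 7p (PV): X=-2634667.4598, Y=-150900.3469, Z=5786519.4146
→ geod (Bowring, a=6378137.000): φ=65.62927509°, λ=-176.72197057°, h=-540.7665 m
→ into lcc (λ₀=176.7°): φ=65.62927509°, λ−λ₀=6.57802943°
scale k = 1.05979882

1.05979882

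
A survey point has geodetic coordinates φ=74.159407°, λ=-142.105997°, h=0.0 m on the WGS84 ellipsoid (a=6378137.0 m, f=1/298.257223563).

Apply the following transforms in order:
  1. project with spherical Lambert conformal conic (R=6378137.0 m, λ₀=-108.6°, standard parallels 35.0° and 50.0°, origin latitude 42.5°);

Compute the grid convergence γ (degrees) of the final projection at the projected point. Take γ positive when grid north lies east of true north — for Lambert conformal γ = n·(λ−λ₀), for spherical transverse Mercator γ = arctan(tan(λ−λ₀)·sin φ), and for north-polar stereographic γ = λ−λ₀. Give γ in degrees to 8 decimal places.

start: φ=74.159407°, λ=-142.105997°, h=0.000 m
→ into lcc (λ₀=-108.6°): φ=74.15940700°, λ−λ₀=-33.50599700°
convergence γ = -22.70164977°

-22.70164977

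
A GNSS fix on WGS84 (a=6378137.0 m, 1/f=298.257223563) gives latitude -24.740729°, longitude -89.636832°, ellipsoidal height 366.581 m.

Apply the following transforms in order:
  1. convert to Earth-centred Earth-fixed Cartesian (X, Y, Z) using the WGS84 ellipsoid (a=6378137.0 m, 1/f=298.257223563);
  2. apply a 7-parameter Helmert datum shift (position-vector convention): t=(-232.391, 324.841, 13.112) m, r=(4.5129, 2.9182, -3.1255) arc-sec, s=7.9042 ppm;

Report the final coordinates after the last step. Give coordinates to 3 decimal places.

X=36382.797 m, Y=-5795972.626 m, Z=-2653306.822 m

start: φ=-24.740729°, λ=-89.636832°, h=366.581 m
→ ECEF (a=6378137.000, f=1/298.257223563): X=36740.2662, Y=-5796309.1442, Z=-2653171.6233
→ Helmert 7p (PV): X=36382.7974, Y=-5795972.6255, Z=-2653306.8216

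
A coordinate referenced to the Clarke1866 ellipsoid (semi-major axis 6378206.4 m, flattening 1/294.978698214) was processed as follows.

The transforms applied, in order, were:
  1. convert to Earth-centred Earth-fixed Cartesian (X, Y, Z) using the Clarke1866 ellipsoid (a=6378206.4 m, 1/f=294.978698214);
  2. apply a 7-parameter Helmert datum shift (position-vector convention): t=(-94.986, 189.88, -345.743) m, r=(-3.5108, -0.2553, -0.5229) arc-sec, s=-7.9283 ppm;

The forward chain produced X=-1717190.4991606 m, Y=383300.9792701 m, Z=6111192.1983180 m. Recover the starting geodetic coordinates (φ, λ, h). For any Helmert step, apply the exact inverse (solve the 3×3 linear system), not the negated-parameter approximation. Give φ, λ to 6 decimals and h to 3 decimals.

φ=74.043994°, λ=167.425812°, h=1543.566 m

start: X=-1717190.4992, Y=383300.9793, Z=6111192.1983 m
→ Helmert⁻¹: X=-1717102.5334, Y=383005.7592, Z=6111595.0402
→ geod (Bowring, a=6378206.400): φ=74.04399400°, λ=167.42581200°, h=1543.5660 m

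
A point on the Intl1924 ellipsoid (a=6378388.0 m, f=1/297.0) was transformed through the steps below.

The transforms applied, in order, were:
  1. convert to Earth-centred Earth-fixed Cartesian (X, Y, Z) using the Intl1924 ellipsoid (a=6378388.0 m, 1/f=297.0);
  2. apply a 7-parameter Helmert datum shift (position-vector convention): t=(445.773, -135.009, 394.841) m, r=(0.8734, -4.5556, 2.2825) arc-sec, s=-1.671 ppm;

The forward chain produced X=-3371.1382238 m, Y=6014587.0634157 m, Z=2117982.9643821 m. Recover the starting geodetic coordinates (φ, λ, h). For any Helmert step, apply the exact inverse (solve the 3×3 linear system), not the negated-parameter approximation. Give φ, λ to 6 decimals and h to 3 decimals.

φ=19.516631°, λ=90.035280°, h=605.469 m

start: X=-3371.1382, Y=6014587.0634, Z=2117982.9644 m
→ Helmert⁻¹: X=-3703.5903, Y=6014741.1306, Z=2117566.2751
→ geod (Bowring, a=6378388.000): φ=19.51663100°, λ=90.03528000°, h=605.4690 m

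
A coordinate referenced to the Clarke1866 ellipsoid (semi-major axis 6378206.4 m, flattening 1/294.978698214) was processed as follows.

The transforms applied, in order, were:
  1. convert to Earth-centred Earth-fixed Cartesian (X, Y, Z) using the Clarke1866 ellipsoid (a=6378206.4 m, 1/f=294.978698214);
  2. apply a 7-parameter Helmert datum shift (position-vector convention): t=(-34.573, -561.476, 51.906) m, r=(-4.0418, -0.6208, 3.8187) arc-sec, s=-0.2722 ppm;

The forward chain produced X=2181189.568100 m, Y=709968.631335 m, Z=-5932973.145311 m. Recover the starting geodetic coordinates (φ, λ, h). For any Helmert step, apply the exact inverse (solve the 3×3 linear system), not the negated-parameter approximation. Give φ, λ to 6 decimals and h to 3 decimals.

φ=-68.991101°, λ=18.044771°, h=1701.208 m

start: X=2181189.5681, Y=709968.6313, Z=-5932973.1453 m
→ Helmert⁻¹: X=2181220.0339, Y=710606.1772, Z=-5933019.3067
→ geod (Bowring, a=6378206.400): φ=-68.99110100°, λ=18.04477100°, h=1701.2080 m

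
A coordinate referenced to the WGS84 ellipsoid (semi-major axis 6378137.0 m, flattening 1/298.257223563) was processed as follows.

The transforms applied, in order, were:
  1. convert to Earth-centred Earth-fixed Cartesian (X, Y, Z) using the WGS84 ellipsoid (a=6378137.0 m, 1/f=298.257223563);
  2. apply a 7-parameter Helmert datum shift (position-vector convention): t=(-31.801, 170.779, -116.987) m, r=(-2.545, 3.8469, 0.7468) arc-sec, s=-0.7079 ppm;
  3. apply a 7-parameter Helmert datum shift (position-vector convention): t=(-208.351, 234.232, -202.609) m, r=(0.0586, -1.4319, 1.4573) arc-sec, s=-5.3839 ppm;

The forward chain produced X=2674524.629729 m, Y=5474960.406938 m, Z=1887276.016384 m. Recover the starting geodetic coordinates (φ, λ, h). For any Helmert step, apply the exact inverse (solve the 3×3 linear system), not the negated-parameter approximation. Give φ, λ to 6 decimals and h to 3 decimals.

start: X=2674524.6297, Y=5474960.4069, Z=1887276.0164 m
→ Helmert⁻¹: X=2674799.1643, Y=5474737.2887, Z=1887468.6635
→ Helmert⁻¹: X=2674817.4736, Y=5474537.4093, Z=1887704.4205
→ geod (Bowring, a=6378137.000): φ=17.32270500°, λ=63.96021600°, h=2508.9350 m

φ=17.322705°, λ=63.960216°, h=2508.935 m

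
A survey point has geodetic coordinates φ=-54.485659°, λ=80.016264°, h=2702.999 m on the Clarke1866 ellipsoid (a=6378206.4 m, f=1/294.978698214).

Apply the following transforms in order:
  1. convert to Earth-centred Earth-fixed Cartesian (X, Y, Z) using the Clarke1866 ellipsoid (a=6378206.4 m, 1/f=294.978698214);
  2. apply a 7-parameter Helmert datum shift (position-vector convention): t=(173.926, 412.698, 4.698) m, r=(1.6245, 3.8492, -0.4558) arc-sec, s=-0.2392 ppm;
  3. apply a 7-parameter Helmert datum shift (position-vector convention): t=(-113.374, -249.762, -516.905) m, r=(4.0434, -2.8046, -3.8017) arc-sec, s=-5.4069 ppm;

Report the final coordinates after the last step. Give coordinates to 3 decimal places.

X=644179.203 m, Y=3659063.171 m, Z=-5170716.245 m

start: φ=-54.485659°, λ=80.016264°, h=2702.999 m
→ ECEF (a=6378206.400, f=1/294.978698214): X=644072.9439, Y=3658792.1183, Z=-5170330.5165
→ Helmert 7p (PV): X=644158.3152, Y=3659243.2383, Z=-5170307.7851
→ Helmert 7p (PV): X=644179.2027, Y=3659063.1714, Z=-5170716.2446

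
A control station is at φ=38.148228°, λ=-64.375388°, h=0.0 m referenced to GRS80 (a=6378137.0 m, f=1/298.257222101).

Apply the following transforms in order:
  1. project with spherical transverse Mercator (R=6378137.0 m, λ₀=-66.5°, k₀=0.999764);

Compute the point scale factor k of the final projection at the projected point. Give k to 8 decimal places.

1.00018917

start: φ=38.148228°, λ=-64.375388°, h=0.000 m
→ into tm (λ₀=-66.5°): φ=38.14822800°, λ−λ₀=2.12461200°
scale k = 1.00018917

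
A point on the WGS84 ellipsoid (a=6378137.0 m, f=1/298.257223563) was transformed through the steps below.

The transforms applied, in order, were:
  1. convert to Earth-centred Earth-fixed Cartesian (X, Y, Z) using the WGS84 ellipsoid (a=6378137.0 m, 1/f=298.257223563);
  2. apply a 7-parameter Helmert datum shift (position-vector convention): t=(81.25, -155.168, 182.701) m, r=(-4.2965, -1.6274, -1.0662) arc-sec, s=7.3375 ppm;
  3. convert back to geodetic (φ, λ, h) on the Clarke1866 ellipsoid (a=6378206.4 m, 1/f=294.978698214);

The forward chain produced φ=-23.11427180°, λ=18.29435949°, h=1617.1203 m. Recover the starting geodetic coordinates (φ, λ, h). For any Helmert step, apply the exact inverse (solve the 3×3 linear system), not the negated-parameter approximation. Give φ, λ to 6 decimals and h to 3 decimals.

φ=-23.114398°, λ=18.296883°, h=1648.758 m

start: φ=-23.114272°, λ=18.294359°, h=1617.120 m
→ ECEF (a=6378206.400, f=1/294.978698214): X=5574008.8023, Y=1842818.4281, Z=-2488853.4683
→ Helmert⁻¹: X=5573857.4890, Y=1843040.7316, Z=-2489023.4925
→ geod (Bowring, a=6378137.000): φ=-23.11439800°, λ=18.29688300°, h=1648.7580 m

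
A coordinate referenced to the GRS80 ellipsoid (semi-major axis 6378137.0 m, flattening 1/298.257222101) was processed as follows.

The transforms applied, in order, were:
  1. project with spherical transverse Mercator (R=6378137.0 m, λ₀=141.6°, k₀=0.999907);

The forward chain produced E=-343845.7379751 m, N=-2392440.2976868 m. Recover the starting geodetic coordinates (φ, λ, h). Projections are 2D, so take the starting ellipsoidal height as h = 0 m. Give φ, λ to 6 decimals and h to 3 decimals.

φ=-21.460907°, λ=138.282121°, h=0.000 m

start: E=-343845.7380, N=-2392440.2977 m
→ tm⁻¹: φ=-21.46090700°, λ=138.28212100°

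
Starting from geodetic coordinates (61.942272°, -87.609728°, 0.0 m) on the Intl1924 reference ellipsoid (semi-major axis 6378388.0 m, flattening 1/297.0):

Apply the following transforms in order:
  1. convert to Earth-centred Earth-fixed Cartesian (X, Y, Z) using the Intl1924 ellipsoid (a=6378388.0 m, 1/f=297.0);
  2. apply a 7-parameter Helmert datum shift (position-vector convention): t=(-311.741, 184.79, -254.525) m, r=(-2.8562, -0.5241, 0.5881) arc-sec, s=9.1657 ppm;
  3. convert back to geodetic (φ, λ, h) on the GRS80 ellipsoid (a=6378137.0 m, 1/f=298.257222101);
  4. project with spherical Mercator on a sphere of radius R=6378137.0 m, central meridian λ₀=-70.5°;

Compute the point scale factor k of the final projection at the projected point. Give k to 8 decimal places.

2.12606889

start: φ=61.942272°, λ=-87.609728°, h=0.000 m
→ ECEF (a=6378388.000, f=1/297.0): X=125452.9029, Y=-3005411.6949, Z=5605615.0351
→ Helmert 7p (PV): X=125136.6373, Y=-3005176.4709, Z=5605453.8253
→ geod (Bowring, a=6378137.000): φ=61.94287505°, λ=-87.61556048°, h=-79.1048 m
→ into merc (λ₀=-70.5°): φ=61.94287505°, λ−λ₀=-17.11556048°
scale k = 2.12606889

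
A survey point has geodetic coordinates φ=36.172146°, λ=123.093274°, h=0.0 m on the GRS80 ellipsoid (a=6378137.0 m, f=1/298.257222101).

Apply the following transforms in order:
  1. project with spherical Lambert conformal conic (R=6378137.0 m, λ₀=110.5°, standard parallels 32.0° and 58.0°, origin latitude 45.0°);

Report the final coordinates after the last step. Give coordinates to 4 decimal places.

start: φ=36.172146°, λ=123.093274°, h=0.000 m
→ lcc (R=6378137.0, λ₀=110.5°): E=1111981.1883, N=-874357.9198

E=1111981.1883 m, N=-874357.9198 m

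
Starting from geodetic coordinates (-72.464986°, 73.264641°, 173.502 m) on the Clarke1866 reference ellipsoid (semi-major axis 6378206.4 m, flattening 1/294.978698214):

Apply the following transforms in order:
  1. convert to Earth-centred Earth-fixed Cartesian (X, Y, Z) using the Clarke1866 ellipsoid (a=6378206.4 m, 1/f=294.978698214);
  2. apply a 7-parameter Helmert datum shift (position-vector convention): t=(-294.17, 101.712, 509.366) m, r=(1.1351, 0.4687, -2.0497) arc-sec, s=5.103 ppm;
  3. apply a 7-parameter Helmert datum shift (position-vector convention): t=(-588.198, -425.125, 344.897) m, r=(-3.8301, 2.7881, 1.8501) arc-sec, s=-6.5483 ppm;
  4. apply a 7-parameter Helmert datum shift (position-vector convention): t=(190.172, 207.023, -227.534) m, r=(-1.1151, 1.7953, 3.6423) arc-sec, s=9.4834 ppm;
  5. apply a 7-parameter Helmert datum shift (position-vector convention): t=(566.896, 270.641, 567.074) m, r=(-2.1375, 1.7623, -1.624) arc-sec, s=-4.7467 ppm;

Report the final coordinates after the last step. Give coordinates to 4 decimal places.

X=554736.7213 m, Y=1846017.4559 m, Z=-6058401.7033 m

start: φ=-72.464986°, λ=73.264641°, h=173.502 m
→ ECEF (a=6378206.400, f=1/294.978698214): X=555076.6406, Y=1846026.9559, Z=-6059504.0181
→ Helmert 7p (PV): X=554789.8784, Y=1846165.9185, Z=-6059016.6761
→ Helmert 7p (PV): X=554099.5886, Y=1845621.1722, Z=-6058673.8829
→ Helmert 7p (PV): X=554209.6900, Y=1845822.7281, Z=-6058973.6744
→ Helmert 7p (PV): X=554736.7213, Y=1846017.4559, Z=-6058401.7033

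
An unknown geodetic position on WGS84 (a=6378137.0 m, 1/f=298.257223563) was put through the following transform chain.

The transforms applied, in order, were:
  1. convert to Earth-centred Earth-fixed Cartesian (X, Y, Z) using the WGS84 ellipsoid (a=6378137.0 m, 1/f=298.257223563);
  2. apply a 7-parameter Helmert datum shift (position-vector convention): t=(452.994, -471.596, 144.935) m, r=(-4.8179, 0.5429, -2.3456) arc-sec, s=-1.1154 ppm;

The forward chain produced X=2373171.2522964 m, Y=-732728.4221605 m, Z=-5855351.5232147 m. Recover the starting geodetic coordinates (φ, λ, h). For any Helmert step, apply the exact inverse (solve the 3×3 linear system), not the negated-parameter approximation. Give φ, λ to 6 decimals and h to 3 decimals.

start: X=2373171.2523, Y=-732728.4222, Z=-5855351.5232 m
→ Helmert⁻¹: X=2372744.6421, Y=-732093.8884, Z=-5855513.8444
→ geod (Bowring, a=6378137.000): φ=-67.15789400°, λ=-17.14724700°, h=263.1760 m

φ=-67.157894°, λ=-17.147247°, h=263.176 m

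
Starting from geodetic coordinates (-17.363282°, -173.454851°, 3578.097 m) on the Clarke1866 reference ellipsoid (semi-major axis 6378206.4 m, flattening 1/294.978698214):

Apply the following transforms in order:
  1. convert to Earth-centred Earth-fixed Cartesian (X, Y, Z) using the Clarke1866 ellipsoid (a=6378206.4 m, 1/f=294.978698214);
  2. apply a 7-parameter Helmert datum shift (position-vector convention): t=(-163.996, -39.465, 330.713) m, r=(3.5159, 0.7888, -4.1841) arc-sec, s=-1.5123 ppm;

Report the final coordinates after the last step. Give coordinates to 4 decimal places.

X=-6053278.8617 m, Y=-694379.5021 m, Z=-1891852.3283 m

start: φ=-17.363282°, λ=-173.454851°, h=3578.097 m
→ ECEF (a=6378206.400, f=1/294.978698214): X=-6053102.6958, Y=-694496.1285, Z=-1892197.2131
→ Helmert 7p (PV): X=-6053278.8617, Y=-694379.5021, Z=-1891852.3283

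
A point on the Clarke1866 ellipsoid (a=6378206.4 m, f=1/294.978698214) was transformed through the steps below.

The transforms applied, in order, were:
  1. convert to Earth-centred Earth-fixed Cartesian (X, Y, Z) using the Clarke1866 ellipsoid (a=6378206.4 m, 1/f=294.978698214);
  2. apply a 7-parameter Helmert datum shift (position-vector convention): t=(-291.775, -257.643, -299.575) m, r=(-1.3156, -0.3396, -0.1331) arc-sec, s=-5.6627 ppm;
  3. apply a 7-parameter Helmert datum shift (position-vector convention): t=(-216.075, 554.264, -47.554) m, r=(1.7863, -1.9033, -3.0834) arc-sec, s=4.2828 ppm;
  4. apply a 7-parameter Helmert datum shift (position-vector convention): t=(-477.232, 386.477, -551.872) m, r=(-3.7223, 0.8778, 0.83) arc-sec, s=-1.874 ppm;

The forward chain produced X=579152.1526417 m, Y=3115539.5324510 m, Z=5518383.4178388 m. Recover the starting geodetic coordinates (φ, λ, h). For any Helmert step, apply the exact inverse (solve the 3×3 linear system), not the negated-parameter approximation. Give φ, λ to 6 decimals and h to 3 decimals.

start: X=579152.1526, Y=3115539.5325, Z=5518383.4178 m
→ Helmert⁻¹: X=579619.5185, Y=3115056.9637, Z=5519004.3140
→ Helmert⁻¹: X=579837.4780, Y=3114545.8246, Z=5518995.9080
→ Helmert⁻¹: X=580139.6154, Y=3114786.2767, Z=5519345.6489
→ geod (Bowring, a=6378206.400): φ=60.30991100°, λ=79.44935800°, h=2166.7100 m

φ=60.309911°, λ=79.449358°, h=2166.710 m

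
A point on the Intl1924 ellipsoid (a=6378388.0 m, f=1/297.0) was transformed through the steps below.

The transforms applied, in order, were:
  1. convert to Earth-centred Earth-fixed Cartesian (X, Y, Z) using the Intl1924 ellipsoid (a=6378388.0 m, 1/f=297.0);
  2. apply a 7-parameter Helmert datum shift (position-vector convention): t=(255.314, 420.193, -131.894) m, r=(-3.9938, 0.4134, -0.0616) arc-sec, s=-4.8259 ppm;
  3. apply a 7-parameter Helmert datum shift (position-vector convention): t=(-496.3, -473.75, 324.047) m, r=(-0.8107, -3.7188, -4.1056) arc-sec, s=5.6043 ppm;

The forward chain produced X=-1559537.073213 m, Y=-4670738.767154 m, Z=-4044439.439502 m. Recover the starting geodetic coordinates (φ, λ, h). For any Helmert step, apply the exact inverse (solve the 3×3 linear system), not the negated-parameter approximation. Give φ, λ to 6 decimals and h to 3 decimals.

start: X=-1559537.0732, Y=-4670738.7672, Z=-4044439.4395 m
→ Helmert⁻¹: X=-1559012.0003, Y=-4670253.9778, Z=-4044731.0666
→ Helmert⁻¹: X=-1559265.3378, Y=-4670618.8610, Z=-4044712.2515
→ geod (Bowring, a=6378388.000): φ=-39.59013100°, λ=-108.46135800°, h=2549.7710 m

φ=-39.590131°, λ=-108.461358°, h=2549.771 m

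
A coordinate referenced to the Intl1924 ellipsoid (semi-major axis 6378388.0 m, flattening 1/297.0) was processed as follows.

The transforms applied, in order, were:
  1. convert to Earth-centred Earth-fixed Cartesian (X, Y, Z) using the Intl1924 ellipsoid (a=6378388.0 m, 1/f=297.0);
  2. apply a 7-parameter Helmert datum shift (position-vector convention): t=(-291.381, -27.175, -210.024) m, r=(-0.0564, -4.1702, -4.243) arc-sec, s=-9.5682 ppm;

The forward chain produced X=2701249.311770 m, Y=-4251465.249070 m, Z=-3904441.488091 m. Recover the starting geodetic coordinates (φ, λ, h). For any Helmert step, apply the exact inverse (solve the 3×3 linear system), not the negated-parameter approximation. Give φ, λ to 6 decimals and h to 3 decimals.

start: X=2701249.3118, Y=-4251465.2491, Z=-3904441.4881 m
→ Helmert⁻¹: X=2701575.0599, Y=-4251422.1124, Z=-3904324.6030
→ geod (Bowring, a=6378388.000): φ=-37.96656300°, λ=-57.56599700°, h=2832.4640 m

φ=-37.966563°, λ=-57.565997°, h=2832.464 m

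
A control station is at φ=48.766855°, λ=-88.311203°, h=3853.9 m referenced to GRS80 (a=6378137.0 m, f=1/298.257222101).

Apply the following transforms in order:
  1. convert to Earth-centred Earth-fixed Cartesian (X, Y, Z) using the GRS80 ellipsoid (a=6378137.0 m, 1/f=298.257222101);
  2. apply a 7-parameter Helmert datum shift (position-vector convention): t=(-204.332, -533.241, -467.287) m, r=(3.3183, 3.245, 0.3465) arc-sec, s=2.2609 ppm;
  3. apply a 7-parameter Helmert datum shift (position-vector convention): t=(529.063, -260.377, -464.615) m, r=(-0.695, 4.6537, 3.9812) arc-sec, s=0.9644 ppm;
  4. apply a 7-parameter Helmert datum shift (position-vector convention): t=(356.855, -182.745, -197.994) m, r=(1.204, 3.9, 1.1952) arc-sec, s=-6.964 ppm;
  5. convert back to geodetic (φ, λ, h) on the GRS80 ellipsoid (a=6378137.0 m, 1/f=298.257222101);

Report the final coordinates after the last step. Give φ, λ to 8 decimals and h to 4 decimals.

start: φ=48.766855°, λ=-88.311203°, h=3853.900 m
→ ECEF (a=6378137.000, f=1/298.257222101): X=124204.9293, Y=-4212677.5784, Z=4776407.2963
→ Helmert 7p (PV): X=124083.0985, Y=-4213296.9762, Z=4775881.0823
→ Helmert 7p (PV): X=124801.3562, Y=-4213542.9294, Z=4775432.4702
→ Helmert 7p (PV): X=125272.0493, Y=-4213723.4829, Z=4775174.2654
→ geod (Bowring, a=6378137.000): φ=48.75227153°, λ=-88.29712456°, h=3636.7202 m

φ=48.75227153°, λ=-88.29712456°, h=3636.7202 m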